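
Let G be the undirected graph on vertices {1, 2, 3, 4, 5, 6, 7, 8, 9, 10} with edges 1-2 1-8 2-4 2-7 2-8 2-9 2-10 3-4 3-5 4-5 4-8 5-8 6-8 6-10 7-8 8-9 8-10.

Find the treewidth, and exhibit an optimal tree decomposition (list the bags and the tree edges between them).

Treewidth 2.
Bags: B1 = {2, 7, 8}  B2 = {2, 8, 10}  B3 = {2, 4, 8}  B4 = {6, 8, 10}  B5 = {4, 5, 8}  B6 = {2, 8, 9}  B7 = {1, 2, 8}  B8 = {3, 4, 5}
Tree: B1–B2, B2–B3, B2–B4, B3–B5, B2–B6, B2–B7, B5–B8

Each bag holds 3 vertices, so the decomposition has width 2, which upper-bounds the treewidth. On the other hand G contains the 3-clique {1, 2, 8}. A clique must lie in a single bag of any decomposition, so no decomposition can have width below 2. Hence tw(G) = 2 exactly.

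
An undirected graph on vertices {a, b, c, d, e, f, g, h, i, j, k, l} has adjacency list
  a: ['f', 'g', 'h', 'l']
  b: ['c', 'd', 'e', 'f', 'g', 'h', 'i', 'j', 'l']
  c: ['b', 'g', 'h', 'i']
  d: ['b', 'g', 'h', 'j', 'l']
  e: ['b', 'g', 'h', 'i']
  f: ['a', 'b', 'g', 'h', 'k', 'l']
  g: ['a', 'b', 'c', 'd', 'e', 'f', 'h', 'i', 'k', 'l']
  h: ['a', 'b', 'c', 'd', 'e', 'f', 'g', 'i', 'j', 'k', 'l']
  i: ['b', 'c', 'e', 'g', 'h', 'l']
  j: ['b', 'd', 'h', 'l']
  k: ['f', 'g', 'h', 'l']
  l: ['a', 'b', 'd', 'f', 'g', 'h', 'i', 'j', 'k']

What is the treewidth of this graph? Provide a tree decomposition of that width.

Treewidth 4.
One such decomposition:
Bags: B1 = {b, f, g, h, l}  B2 = {b, g, h, i, l}  B3 = {b, d, g, h, l}  B4 = {f, g, h, k, l}  B5 = {a, f, g, h, l}  B6 = {b, c, g, h, i}  B7 = {b, d, h, j, l}  B8 = {b, e, g, h, i}
Tree: B1–B2, B1–B3, B1–B4, B1–B5, B2–B6, B3–B7, B6–B8

Each bag holds 5 vertices, so the decomposition has width 4, which upper-bounds the treewidth. For the lower bound, the 5 vertices {a, f, g, h, l} are pairwise adjacent, and any tree decomposition puts a clique entirely inside one bag — forcing width ≥ 4. The upper and lower bounds meet at 4, so that is the treewidth.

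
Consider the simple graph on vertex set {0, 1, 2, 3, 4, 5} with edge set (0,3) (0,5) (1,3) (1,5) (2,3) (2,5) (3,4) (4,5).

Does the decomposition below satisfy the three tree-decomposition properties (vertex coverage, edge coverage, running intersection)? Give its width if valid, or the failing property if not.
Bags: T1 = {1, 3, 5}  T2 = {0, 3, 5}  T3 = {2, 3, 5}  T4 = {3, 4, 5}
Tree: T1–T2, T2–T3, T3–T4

Checking the three conditions: (i) the bags cover all of {0, 1, 2, 3, 4, 5}; (ii) for each edge, some bag contains both endpoints; (iii) the bags containing any fixed vertex form a subtree. All hold, so the decomposition is valid with width 3 − 1 = 2.

Yes; width 2.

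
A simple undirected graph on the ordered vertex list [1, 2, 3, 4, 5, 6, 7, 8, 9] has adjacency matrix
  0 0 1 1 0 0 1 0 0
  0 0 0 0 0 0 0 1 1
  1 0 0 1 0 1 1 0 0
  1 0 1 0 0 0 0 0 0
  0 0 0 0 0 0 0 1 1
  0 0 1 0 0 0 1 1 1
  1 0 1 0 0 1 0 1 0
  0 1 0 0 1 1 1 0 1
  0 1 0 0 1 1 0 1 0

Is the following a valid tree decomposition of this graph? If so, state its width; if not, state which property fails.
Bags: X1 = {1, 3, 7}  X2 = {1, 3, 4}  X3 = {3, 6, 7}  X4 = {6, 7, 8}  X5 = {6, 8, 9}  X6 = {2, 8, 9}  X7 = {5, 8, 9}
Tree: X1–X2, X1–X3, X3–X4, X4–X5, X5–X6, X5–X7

Yes; width 2.

Every vertex of G appears in some bag (union = {1, 2, 3, 4, 5, 6, 7, 8, 9}); every edge is covered by a bag; and for each vertex v the set of bags containing v is connected in the bag tree. The decomposition is therefore valid. The largest bag has 3 vertices, so the width is 2.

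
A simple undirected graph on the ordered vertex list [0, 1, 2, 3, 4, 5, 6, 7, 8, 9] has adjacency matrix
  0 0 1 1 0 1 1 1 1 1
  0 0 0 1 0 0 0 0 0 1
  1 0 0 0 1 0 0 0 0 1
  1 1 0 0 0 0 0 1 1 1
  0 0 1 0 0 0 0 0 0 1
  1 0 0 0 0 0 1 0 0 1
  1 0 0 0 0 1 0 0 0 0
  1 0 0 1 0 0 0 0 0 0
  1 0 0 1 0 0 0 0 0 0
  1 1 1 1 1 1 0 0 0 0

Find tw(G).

2

A width-2 tree decomposition is:
Bags: B1 = {1, 3, 9}  B2 = {0, 3, 9}  B3 = {0, 2, 9}  B4 = {0, 5, 9}  B5 = {0, 3, 8}  B6 = {0, 3, 7}  B7 = {2, 4, 9}  B8 = {0, 5, 6}
Tree: B1–B2, B2–B3, B3–B4, B2–B5, B2–B6, B3–B7, B4–B8
The largest bag has 3 vertices, giving width 2; this decomposition certifies tw(G) ≤ 2. Conversely, {0, 2, 9} is a clique of size 3, and the vertices of any clique must share a bag in every tree decomposition; so some bag has ≥ 3 vertices and tw(G) ≥ 2. Therefore the treewidth is 2.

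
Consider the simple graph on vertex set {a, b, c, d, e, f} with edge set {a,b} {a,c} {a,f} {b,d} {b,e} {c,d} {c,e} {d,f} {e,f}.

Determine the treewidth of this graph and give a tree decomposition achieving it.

Every bag has size at most 4, so the width is 4 − 1 = 3 and tw(G) ≤ 3. For the lower bound: the 4 vertex sets {a,c}, {d,f}, {b}, {e} are disjoint, each induces a connected subgraph, and every pair is joined by at least one edge of G. Contracting each set to a single vertex therefore yields K_{4} as a minor, and since treewidth is minor-monotone, tw(G) ≥ tw(K_{4}) = 3. Hence tw(G) = 3 exactly.

Treewidth 3.
One optimal decomposition is:
Bags: B1 = {a, b, c, f}  B2 = {b, c, d, f}  B3 = {b, c, e, f}
Tree: B1–B2, B2–B3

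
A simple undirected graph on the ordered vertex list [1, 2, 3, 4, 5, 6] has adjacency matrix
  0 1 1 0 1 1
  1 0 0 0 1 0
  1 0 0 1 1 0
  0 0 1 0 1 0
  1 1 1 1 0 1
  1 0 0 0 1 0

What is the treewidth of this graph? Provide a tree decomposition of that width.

Each bag holds 3 vertices, so the decomposition has width 2, which upper-bounds the treewidth. On the other hand G contains the 3-clique {1, 2, 5}. A clique must lie in a single bag of any decomposition, so no decomposition can have width below 2. Hence tw(G) = 2 exactly.

Treewidth 2.
Bags: B1 = {1, 2, 5}  B2 = {1, 3, 5}  B3 = {3, 4, 5}  B4 = {1, 5, 6}
Tree: B1–B2, B2–B3, B1–B4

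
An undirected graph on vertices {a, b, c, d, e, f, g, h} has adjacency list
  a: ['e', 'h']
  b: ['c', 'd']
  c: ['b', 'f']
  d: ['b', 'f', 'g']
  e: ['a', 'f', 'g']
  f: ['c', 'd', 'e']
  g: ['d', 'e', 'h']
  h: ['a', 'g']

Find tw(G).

2

A width-2 tree decomposition is:
Bags: B1 = {b, c, f}  B2 = {b, d, f}  B3 = {d, e, f}  B4 = {d, e, g}  B5 = {a, e, g}  B6 = {a, g, h}
Tree: B1–B2, B2–B3, B3–B4, B4–B5, B5–B6
The largest bag has 3 vertices, giving width 2; this decomposition certifies tw(G) ≤ 2. The edges c–b–d–f–c form a cycle, so G is not a tree and its treewidth is at least 2. Therefore the treewidth is 2.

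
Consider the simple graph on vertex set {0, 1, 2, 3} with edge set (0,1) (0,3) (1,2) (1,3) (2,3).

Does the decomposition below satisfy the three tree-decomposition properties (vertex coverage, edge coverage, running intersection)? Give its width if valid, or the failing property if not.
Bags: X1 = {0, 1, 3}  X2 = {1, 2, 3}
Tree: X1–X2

Every vertex of G appears in some bag (union = {0, 1, 2, 3}); every edge is covered by a bag; and for each vertex v the set of bags containing v is connected in the bag tree. The decomposition is therefore valid. The largest bag has 3 vertices, so the width is 2.

Yes; width 2.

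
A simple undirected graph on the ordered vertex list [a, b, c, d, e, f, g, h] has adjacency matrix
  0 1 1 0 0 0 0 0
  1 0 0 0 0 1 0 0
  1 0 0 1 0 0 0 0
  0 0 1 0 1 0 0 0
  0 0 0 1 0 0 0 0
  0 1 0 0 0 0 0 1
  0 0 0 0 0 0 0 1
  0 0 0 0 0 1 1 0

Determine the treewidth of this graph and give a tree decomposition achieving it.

Treewidth 1.
One optimal decomposition is:
Bags: B1 = {g, h}  B2 = {f, h}  B3 = {b, f}  B4 = {a, b}  B5 = {a, c}  B6 = {c, d}  B7 = {d, e}
Tree: B1–B2, B2–B3, B3–B4, B4–B5, B5–B6, B6–B7

Every bag has size at most 2, so the width is 2 − 1 = 1 and tw(G) ≤ 1. Any graph with an edge has treewidth ≥ 1, and G has the edge g–h. Hence tw(G) = 1 exactly.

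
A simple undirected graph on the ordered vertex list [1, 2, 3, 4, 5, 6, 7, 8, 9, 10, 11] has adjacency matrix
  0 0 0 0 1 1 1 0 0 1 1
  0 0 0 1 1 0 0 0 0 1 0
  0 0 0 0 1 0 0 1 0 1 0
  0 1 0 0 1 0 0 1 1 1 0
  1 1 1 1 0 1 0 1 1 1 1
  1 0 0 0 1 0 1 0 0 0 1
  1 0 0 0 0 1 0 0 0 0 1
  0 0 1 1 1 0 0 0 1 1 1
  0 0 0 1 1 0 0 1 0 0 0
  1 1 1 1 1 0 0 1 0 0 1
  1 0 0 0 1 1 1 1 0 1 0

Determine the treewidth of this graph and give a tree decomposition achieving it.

Treewidth 3.
One optimal decomposition is:
Bags: B1 = {5, 8, 10, 11}  B2 = {4, 5, 8, 10}  B3 = {3, 5, 8, 10}  B4 = {4, 5, 8, 9}  B5 = {2, 4, 5, 10}  B6 = {1, 5, 10, 11}  B7 = {1, 5, 6, 11}  B8 = {1, 6, 7, 11}
Tree: B1–B2, B1–B3, B2–B4, B2–B5, B1–B6, B6–B7, B7–B8

The largest bag has 4 vertices, giving width 3; this decomposition certifies tw(G) ≤ 3. On the other hand G contains the 4-clique {4, 5, 8, 9}. A clique must lie in a single bag of any decomposition, so no decomposition can have width below 3. Therefore the treewidth is 3.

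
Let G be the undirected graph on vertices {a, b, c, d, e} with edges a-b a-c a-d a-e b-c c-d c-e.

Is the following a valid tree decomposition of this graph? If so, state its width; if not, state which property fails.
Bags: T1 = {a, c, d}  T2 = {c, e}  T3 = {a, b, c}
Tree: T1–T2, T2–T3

A tree decomposition must satisfy three properties: every vertex lies in some bag; for every edge, both endpoints lie together in some bag; and for every vertex, the bags containing it form a connected subtree. Here edge (a,e) lies in no bag, so the decomposition is invalid.

No — edge (a,e) lies in no bag.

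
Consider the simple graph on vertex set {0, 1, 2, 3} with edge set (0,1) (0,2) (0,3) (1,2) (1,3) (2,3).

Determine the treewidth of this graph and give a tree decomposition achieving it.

Treewidth 3.
One such decomposition:
Bags: B1 = {0, 1, 2, 3}
Tree: (single bag)

A single bag containing all 4 vertices is trivially a valid decomposition of width 3. Conversely, {0, 1, 2, 3} is a clique of size 4, and the vertices of any clique must share a bag in every tree decomposition; so some bag has ≥ 4 vertices and tw(G) ≥ 3. Therefore the treewidth is 3.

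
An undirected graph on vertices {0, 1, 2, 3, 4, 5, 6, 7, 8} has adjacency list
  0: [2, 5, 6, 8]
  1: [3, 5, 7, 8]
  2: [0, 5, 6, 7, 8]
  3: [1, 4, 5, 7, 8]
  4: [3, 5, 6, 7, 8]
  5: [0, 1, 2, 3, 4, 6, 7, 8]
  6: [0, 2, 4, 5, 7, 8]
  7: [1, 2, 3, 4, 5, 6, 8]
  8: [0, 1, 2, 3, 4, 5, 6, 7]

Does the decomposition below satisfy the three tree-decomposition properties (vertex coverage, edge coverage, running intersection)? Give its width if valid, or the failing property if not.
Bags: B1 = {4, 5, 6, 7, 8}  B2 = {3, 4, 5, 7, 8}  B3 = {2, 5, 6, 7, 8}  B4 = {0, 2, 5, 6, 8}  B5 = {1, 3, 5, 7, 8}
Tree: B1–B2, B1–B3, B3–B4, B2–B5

Yes; width 4.

Vertex coverage: the bags together contain {0, 1, 2, 3, 4, 5, 6, 7, 8}, the full vertex set. Edge coverage: each edge of G has both endpoints in at least one bag. Running intersection: for every vertex, the bags containing it form a connected subtree. All three properties hold, so this is a valid tree decomposition of width max|bag| − 1 = 4, and hence tw(G) ≤ 4.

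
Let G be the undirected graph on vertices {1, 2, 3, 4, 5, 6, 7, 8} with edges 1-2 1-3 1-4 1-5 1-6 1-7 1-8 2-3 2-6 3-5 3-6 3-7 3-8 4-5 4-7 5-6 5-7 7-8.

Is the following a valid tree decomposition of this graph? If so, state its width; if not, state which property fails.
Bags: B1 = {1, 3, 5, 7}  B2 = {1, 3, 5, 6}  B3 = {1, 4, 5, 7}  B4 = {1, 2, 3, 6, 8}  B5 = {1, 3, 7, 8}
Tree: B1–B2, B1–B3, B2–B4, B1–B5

No — bags containing vertex 8 are not connected in the tree.

A tree decomposition must satisfy three properties: every vertex lies in some bag; for every edge, both endpoints lie together in some bag; and for every vertex, the bags containing it form a connected subtree. Here bags containing vertex 8 are not connected in the tree, so the decomposition is invalid.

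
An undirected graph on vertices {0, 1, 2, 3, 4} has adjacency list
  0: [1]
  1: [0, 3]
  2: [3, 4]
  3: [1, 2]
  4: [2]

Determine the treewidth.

1

A width-1 tree decomposition is:
Bags: B1 = {2, 4}  B2 = {2, 3}  B3 = {1, 3}  B4 = {0, 1}
Tree: B1–B2, B2–B3, B3–B4
The largest bag has 2 vertices, giving width 1; this decomposition certifies tw(G) ≤ 1. G has an edge, so its treewidth is at least 1. Therefore the treewidth is 1.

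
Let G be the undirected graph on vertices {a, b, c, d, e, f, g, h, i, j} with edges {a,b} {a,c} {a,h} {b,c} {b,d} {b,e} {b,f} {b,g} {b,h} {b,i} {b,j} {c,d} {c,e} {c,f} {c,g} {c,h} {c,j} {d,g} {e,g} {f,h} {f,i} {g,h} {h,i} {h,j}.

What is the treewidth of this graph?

A width-3 tree decomposition is:
Bags: B1 = {b, c, d, g}  B2 = {b, c, g, h}  B3 = {b, c, f, h}  B4 = {a, b, c, h}  B5 = {b, c, h, j}  B6 = {b, f, h, i}  B7 = {b, c, e, g}
Tree: B1–B2, B2–B3, B2–B4, B3–B5, B3–B6, B2–B7
The largest bag has 4 vertices, giving width 3; this decomposition certifies tw(G) ≤ 3. Conversely, {b, c, d, g} is a clique of size 4, and the vertices of any clique must share a bag in every tree decomposition; so some bag has ≥ 4 vertices and tw(G) ≥ 3. The upper and lower bounds meet at 3, so that is the treewidth.

3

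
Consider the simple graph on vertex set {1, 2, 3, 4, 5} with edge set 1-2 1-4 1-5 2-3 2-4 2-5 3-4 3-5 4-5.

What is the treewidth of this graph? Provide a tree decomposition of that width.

Treewidth 3.
One optimal decomposition is:
Bags: B1 = {1, 2, 4, 5}  B2 = {2, 3, 4, 5}
Tree: B1–B2

The largest bag has 4 vertices, giving width 3; this decomposition certifies tw(G) ≤ 3. Conversely, {1, 2, 4, 5} is a clique of size 4, and the vertices of any clique must share a bag in every tree decomposition; so some bag has ≥ 4 vertices and tw(G) ≥ 3. Therefore the treewidth is 3.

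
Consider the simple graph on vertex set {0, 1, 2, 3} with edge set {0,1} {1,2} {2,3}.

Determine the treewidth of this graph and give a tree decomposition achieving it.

Treewidth 1.
One such decomposition:
Bags: B1 = {2, 3}  B2 = {1, 2}  B3 = {0, 1}
Tree: B1–B2, B2–B3

Every bag has size at most 2, so the width is 2 − 1 = 1 and tw(G) ≤ 1. G has an edge, so its treewidth is at least 1. Combining the bounds, tw(G) = 1.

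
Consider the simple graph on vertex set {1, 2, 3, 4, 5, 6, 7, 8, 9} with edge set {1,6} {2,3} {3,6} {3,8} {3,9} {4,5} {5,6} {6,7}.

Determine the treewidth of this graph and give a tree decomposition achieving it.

The largest bag has 2 vertices, giving width 1; this decomposition certifies tw(G) ≤ 1. G has an edge, so its treewidth is at least 1. Therefore the treewidth is 1.

Treewidth 1.
One such decomposition:
Bags: B1 = {3, 6}  B2 = {3, 8}  B3 = {1, 6}  B4 = {5, 6}  B5 = {3, 9}  B6 = {4, 5}  B7 = {6, 7}  B8 = {2, 3}
Tree: B1–B2, B1–B3, B3–B4, B1–B5, B4–B6, B3–B7, B1–B8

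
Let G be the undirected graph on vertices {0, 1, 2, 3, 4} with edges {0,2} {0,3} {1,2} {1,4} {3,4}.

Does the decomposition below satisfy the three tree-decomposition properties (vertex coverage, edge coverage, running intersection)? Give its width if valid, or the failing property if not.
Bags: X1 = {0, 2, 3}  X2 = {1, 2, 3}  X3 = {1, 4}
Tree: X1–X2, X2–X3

No — edge (3,4) lies in no bag.

A tree decomposition must satisfy three properties: every vertex lies in some bag; for every edge, both endpoints lie together in some bag; and for every vertex, the bags containing it form a connected subtree. Here edge (3,4) lies in no bag, so the decomposition is invalid.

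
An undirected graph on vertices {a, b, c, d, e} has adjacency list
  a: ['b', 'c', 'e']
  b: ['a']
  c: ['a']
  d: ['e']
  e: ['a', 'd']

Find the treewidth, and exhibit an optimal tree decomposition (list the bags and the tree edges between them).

Each bag holds 2 vertices, so the decomposition has width 1, which upper-bounds the treewidth. Any graph with an edge has treewidth ≥ 1, and G has the edge e–d. Therefore the treewidth is 1.

Treewidth 1.
Bags: B1 = {d, e}  B2 = {a, e}  B3 = {a, b}  B4 = {a, c}
Tree: B1–B2, B2–B3, B2–B4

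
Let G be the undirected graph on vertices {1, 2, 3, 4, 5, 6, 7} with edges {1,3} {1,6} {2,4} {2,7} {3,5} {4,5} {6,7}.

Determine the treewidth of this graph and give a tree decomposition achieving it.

Treewidth 2.
One optimal decomposition is:
Bags: B1 = {1, 3, 6}  B2 = {3, 5, 6}  B3 = {4, 5, 6}  B4 = {2, 4, 6}  B5 = {2, 6, 7}
Tree: B1–B2, B2–B3, B3–B4, B4–B5

Every bag has size at most 3, so the width is 3 − 1 = 2 and tw(G) ≤ 2. The edges 6–1–3–5–4–2–7–6 form a cycle, so G is not a tree and its treewidth is at least 2. Hence tw(G) = 2 exactly.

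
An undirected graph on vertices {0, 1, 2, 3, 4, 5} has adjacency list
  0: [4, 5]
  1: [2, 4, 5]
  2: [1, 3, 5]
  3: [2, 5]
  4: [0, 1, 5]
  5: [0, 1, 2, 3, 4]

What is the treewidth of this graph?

A width-2 tree decomposition is:
Bags: B1 = {0, 4, 5}  B2 = {1, 4, 5}  B3 = {1, 2, 5}  B4 = {2, 3, 5}
Tree: B1–B2, B2–B3, B3–B4
The largest bag has 3 vertices, giving width 2; this decomposition certifies tw(G) ≤ 2. On the other hand G contains the 3-clique {0, 4, 5}. A clique must lie in a single bag of any decomposition, so no decomposition can have width below 2. Combining the bounds, tw(G) = 2.

2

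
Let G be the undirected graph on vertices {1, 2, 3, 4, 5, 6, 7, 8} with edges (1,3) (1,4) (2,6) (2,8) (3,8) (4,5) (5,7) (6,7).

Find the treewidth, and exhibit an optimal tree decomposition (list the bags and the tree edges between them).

Treewidth 2.
One such decomposition:
Bags: B1 = {1, 3, 8}  B2 = {1, 4, 8}  B3 = {4, 5, 8}  B4 = {5, 7, 8}  B5 = {6, 7, 8}  B6 = {2, 6, 8}
Tree: B1–B2, B2–B3, B3–B4, B4–B5, B5–B6

Each bag holds 3 vertices, so the decomposition has width 2, which upper-bounds the treewidth. For the lower bound, G contains the cycle 8–3–1–4–5–7–6–2–8, so G is not a forest; only forests have treewidth ≤ 1, hence tw(G) ≥ 2. The upper and lower bounds meet at 2, so that is the treewidth.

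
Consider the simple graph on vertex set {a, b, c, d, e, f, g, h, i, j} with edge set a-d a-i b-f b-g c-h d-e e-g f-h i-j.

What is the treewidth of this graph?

1

A width-1 tree decomposition is:
Bags: B1 = {i, j}  B2 = {a, i}  B3 = {a, d}  B4 = {d, e}  B5 = {e, g}  B6 = {b, g}  B7 = {b, f}  B8 = {f, h}  B9 = {c, h}
Tree: B1–B2, B2–B3, B3–B4, B4–B5, B5–B6, B6–B7, B7–B8, B8–B9
Each bag holds 2 vertices, so the decomposition has width 1, which upper-bounds the treewidth. Since G has at least one edge (e.g. j–i), it is not an edgeless graph, so tw(G) ≥ 1. The upper and lower bounds meet at 1, so that is the treewidth.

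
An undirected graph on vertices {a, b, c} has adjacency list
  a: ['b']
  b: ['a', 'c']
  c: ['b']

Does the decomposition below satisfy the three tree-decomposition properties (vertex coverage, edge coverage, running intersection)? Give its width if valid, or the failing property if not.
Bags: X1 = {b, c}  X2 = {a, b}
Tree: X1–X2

Yes; width 1.

Every vertex of G appears in some bag (union = {a, b, c}); every edge is covered by a bag; and for each vertex v the set of bags containing v is connected in the bag tree. The decomposition is therefore valid. The largest bag has 2 vertices, so the width is 1.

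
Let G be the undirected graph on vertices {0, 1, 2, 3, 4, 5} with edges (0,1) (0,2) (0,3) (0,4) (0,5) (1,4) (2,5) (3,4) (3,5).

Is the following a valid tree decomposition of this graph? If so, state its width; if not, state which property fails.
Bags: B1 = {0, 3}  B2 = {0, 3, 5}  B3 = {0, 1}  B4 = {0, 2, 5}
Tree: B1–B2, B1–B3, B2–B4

No — vertex 4 appears in no bag.

A tree decomposition must satisfy three properties: every vertex lies in some bag; for every edge, both endpoints lie together in some bag; and for every vertex, the bags containing it form a connected subtree. Here vertex 4 appears in no bag, so the decomposition is invalid.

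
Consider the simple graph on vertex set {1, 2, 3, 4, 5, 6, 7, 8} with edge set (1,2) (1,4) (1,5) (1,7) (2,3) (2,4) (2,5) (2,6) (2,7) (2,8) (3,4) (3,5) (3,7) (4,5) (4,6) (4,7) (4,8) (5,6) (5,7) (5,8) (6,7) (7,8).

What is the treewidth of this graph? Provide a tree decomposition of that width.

Treewidth 4.
One optimal decomposition is:
Bags: B1 = {1, 2, 4, 5, 7}  B2 = {2, 4, 5, 6, 7}  B3 = {2, 3, 4, 5, 7}  B4 = {2, 4, 5, 7, 8}
Tree: B1–B2, B1–B3, B1–B4

Each bag holds 5 vertices, so the decomposition has width 4, which upper-bounds the treewidth. On the other hand G contains the 5-clique {2, 4, 5, 7, 8}. A clique must lie in a single bag of any decomposition, so no decomposition can have width below 4. The upper and lower bounds meet at 4, so that is the treewidth.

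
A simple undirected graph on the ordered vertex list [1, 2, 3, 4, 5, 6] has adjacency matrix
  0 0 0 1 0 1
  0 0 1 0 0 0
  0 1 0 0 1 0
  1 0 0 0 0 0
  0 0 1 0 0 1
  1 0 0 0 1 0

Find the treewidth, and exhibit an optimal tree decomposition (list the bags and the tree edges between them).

Each bag holds 2 vertices, so the decomposition has width 1, which upper-bounds the treewidth. Since G has at least one edge (e.g. 3–5), it is not an edgeless graph, so tw(G) ≥ 1. Combining the bounds, tw(G) = 1.

Treewidth 1.
One such decomposition:
Bags: B1 = {3, 5}  B2 = {5, 6}  B3 = {1, 6}  B4 = {2, 3}  B5 = {1, 4}
Tree: B1–B2, B2–B3, B1–B4, B3–B5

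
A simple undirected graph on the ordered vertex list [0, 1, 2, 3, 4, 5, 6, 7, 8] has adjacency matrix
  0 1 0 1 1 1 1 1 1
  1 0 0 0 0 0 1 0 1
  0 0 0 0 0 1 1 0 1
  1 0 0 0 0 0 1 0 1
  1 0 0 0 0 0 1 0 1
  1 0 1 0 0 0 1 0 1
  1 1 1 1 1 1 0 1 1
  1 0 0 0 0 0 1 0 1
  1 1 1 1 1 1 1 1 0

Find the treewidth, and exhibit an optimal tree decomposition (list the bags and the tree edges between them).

Treewidth 3.
Bags: B1 = {2, 5, 6, 8}  B2 = {0, 5, 6, 8}  B3 = {0, 3, 6, 8}  B4 = {0, 6, 7, 8}  B5 = {0, 4, 6, 8}  B6 = {0, 1, 6, 8}
Tree: B1–B2, B2–B3, B2–B4, B3–B5, B2–B6

Each bag holds 4 vertices, so the decomposition has width 3, which upper-bounds the treewidth. On the other hand G contains the 4-clique {0, 1, 6, 8}. A clique must lie in a single bag of any decomposition, so no decomposition can have width below 3. The upper and lower bounds meet at 3, so that is the treewidth.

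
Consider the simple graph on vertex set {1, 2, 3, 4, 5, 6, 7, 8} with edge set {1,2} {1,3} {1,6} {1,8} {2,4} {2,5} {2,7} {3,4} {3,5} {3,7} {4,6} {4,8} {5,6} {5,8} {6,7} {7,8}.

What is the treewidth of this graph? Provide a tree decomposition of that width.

Each bag holds 5 vertices, so the decomposition has width 4, which upper-bounds the treewidth. For the lower bound: the 5 vertex sets {1,6}, {2,7}, {5,8}, {3}, {4} are disjoint, each induces a connected subgraph, and every pair is joined by at least one edge of G. Contracting each set to a single vertex therefore yields K_{5} as a minor, and since treewidth is minor-monotone, tw(G) ≥ tw(K_{5}) = 4. The upper and lower bounds meet at 4, so that is the treewidth.

Treewidth 4.
Bags: B1 = {1, 2, 3, 6, 8}  B2 = {2, 3, 6, 7, 8}  B3 = {2, 3, 5, 6, 8}  B4 = {2, 3, 4, 6, 8}
Tree: B1–B2, B2–B3, B3–B4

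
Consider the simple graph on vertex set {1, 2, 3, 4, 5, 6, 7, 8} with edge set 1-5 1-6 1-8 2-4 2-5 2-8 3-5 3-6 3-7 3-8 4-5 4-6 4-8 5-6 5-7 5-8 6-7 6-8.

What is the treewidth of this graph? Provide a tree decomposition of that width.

Treewidth 3.
Bags: B1 = {3, 5, 6, 7}  B2 = {3, 5, 6, 8}  B3 = {4, 5, 6, 8}  B4 = {1, 5, 6, 8}  B5 = {2, 4, 5, 8}
Tree: B1–B2, B2–B3, B2–B4, B3–B5

The largest bag has 4 vertices, giving width 3; this decomposition certifies tw(G) ≤ 3. Conversely, {2, 4, 5, 8} is a clique of size 4, and the vertices of any clique must share a bag in every tree decomposition; so some bag has ≥ 4 vertices and tw(G) ≥ 3. Combining the bounds, tw(G) = 3.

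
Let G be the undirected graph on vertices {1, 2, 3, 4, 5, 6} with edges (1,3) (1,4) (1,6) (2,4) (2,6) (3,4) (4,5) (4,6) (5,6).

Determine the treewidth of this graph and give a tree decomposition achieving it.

Every bag has size at most 3, so the width is 3 − 1 = 2 and tw(G) ≤ 2. On the other hand G contains the 3-clique {1, 3, 4}. A clique must lie in a single bag of any decomposition, so no decomposition can have width below 2. Combining the bounds, tw(G) = 2.

Treewidth 2.
Bags: B1 = {4, 5, 6}  B2 = {1, 4, 6}  B3 = {1, 3, 4}  B4 = {2, 4, 6}
Tree: B1–B2, B2–B3, B2–B4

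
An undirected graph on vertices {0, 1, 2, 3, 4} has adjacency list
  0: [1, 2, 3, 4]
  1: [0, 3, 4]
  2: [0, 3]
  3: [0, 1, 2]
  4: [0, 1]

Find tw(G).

2

A width-2 tree decomposition is:
Bags: B1 = {0, 1, 4}  B2 = {0, 1, 3}  B3 = {0, 2, 3}
Tree: B1–B2, B2–B3
The largest bag has 3 vertices, giving width 2; this decomposition certifies tw(G) ≤ 2. Conversely, {0, 1, 3} is a clique of size 3, and the vertices of any clique must share a bag in every tree decomposition; so some bag has ≥ 3 vertices and tw(G) ≥ 2. The upper and lower bounds meet at 2, so that is the treewidth.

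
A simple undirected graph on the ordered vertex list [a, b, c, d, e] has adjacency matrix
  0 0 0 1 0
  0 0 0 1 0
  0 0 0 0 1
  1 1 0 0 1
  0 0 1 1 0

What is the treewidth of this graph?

1

A width-1 tree decomposition is:
Bags: B1 = {b, d}  B2 = {a, d}  B3 = {d, e}  B4 = {c, e}
Tree: B1–B2, B1–B3, B3–B4
The largest bag has 2 vertices, giving width 1; this decomposition certifies tw(G) ≤ 1. G has an edge, so its treewidth is at least 1. The upper and lower bounds meet at 1, so that is the treewidth.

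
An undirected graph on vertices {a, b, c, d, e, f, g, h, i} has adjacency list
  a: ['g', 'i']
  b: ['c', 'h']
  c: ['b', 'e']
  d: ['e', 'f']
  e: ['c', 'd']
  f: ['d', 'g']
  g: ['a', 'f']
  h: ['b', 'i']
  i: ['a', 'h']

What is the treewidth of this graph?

2

A width-2 tree decomposition is:
Bags: B1 = {b, h, i}  B2 = {a, b, i}  B3 = {a, b, g}  B4 = {b, f, g}  B5 = {b, d, f}  B6 = {b, d, e}  B7 = {b, c, e}
Tree: B1–B2, B2–B3, B3–B4, B4–B5, B5–B6, B6–B7
Each bag holds 3 vertices, so the decomposition has width 2, which upper-bounds the treewidth. Since b–h–i–a–g–f–d–e–c–b is a cycle in G, G is not acyclic. Forests are exactly the graphs of treewidth ≤ 1, so tw(G) ≥ 2. Therefore the treewidth is 2.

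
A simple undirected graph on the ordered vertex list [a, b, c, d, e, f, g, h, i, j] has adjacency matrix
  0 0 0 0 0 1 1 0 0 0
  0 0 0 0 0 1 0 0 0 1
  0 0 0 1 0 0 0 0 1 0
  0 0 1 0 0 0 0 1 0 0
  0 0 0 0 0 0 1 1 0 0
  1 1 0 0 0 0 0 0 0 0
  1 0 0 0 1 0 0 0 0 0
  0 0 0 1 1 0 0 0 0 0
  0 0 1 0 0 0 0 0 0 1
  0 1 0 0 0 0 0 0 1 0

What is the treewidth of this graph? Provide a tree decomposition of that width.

The largest bag has 3 vertices, giving width 2; this decomposition certifies tw(G) ≤ 2. For the lower bound, G contains the cycle f–a–g–e–h–d–c–i–j–b–f, so G is not a forest; only forests have treewidth ≤ 1, hence tw(G) ≥ 2. Therefore the treewidth is 2.

Treewidth 2.
One such decomposition:
Bags: B1 = {a, f, g}  B2 = {e, f, g}  B3 = {e, f, h}  B4 = {d, f, h}  B5 = {c, d, f}  B6 = {c, f, i}  B7 = {f, i, j}  B8 = {b, f, j}
Tree: B1–B2, B2–B3, B3–B4, B4–B5, B5–B6, B6–B7, B7–B8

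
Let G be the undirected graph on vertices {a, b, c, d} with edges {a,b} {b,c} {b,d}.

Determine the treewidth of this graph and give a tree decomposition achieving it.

Each bag holds 2 vertices, so the decomposition has width 1, which upper-bounds the treewidth. Since G has at least one edge (e.g. b–d), it is not an edgeless graph, so tw(G) ≥ 1. Hence tw(G) = 1 exactly.

Treewidth 1.
Bags: B1 = {b, d}  B2 = {a, b}  B3 = {b, c}
Tree: B1–B2, B2–B3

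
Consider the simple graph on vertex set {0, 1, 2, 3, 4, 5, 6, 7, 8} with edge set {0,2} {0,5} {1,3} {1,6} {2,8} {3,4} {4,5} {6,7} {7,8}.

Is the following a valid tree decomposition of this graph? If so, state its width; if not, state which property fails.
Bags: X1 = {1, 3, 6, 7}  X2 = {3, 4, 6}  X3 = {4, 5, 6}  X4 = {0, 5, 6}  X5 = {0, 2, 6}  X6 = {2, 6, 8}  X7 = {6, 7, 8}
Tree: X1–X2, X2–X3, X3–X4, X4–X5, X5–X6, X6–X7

A tree decomposition must satisfy three properties: every vertex lies in some bag; for every edge, both endpoints lie together in some bag; and for every vertex, the bags containing it form a connected subtree. Here bags containing vertex 7 are not connected in the tree, so the decomposition is invalid.

No — bags containing vertex 7 are not connected in the tree.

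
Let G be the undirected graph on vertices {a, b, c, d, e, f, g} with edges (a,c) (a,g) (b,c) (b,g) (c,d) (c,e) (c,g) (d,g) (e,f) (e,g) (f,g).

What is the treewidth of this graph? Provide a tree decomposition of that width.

Treewidth 2.
One optimal decomposition is:
Bags: B1 = {c, e, g}  B2 = {c, d, g}  B3 = {a, c, g}  B4 = {b, c, g}  B5 = {e, f, g}
Tree: B1–B2, B2–B3, B3–B4, B1–B5

Every bag has size at most 3, so the width is 3 − 1 = 2 and tw(G) ≤ 2. Conversely, {c, d, g} is a clique of size 3, and the vertices of any clique must share a bag in every tree decomposition; so some bag has ≥ 3 vertices and tw(G) ≥ 2. Hence tw(G) = 2 exactly.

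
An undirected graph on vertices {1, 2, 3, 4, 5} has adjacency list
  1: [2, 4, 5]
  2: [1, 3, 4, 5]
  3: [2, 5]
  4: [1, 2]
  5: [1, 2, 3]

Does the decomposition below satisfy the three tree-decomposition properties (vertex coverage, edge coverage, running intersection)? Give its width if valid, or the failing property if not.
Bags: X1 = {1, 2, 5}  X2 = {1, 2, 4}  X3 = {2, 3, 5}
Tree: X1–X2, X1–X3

Yes; width 2.

Checking the three conditions: (i) the bags cover all of {1, 2, 3, 4, 5}; (ii) for each edge, some bag contains both endpoints; (iii) the bags containing any fixed vertex form a subtree. All hold, so the decomposition is valid with width 3 − 1 = 2.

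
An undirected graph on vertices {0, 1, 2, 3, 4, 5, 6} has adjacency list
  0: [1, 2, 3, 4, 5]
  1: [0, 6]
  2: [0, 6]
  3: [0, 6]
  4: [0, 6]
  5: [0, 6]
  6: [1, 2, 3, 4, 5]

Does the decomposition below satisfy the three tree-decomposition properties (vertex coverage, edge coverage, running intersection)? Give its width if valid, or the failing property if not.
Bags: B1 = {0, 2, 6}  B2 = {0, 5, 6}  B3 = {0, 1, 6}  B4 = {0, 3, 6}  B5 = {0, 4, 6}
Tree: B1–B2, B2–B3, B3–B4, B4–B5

Vertex coverage: the bags together contain {0, 1, 2, 3, 4, 5, 6}, the full vertex set. Edge coverage: each edge of G has both endpoints in at least one bag. Running intersection: for every vertex, the bags containing it form a connected subtree. All three properties hold, so this is a valid tree decomposition of width max|bag| − 1 = 2, and hence tw(G) ≤ 2.

Yes; width 2.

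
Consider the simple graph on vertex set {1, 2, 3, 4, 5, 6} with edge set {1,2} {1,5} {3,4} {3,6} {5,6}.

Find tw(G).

A width-1 tree decomposition is:
Bags: B1 = {1, 2}  B2 = {1, 5}  B3 = {5, 6}  B4 = {3, 6}  B5 = {3, 4}
Tree: B1–B2, B2–B3, B3–B4, B4–B5
Every bag has size at most 2, so the width is 2 − 1 = 1 and tw(G) ≤ 1. Since G has at least one edge (e.g. 2–1), it is not an edgeless graph, so tw(G) ≥ 1. The upper and lower bounds meet at 1, so that is the treewidth.

1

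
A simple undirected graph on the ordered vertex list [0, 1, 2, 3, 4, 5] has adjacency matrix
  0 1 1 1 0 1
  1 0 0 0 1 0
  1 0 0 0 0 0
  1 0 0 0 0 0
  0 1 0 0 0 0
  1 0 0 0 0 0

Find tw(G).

1

A width-1 tree decomposition is:
Bags: B1 = {0, 3}  B2 = {0, 5}  B3 = {0, 1}  B4 = {0, 2}  B5 = {1, 4}
Tree: B1–B2, B2–B3, B3–B4, B3–B5
Every bag has size at most 2, so the width is 2 − 1 = 1 and tw(G) ≤ 1. Since G has at least one edge (e.g. 0–3), it is not an edgeless graph, so tw(G) ≥ 1. The upper and lower bounds meet at 1, so that is the treewidth.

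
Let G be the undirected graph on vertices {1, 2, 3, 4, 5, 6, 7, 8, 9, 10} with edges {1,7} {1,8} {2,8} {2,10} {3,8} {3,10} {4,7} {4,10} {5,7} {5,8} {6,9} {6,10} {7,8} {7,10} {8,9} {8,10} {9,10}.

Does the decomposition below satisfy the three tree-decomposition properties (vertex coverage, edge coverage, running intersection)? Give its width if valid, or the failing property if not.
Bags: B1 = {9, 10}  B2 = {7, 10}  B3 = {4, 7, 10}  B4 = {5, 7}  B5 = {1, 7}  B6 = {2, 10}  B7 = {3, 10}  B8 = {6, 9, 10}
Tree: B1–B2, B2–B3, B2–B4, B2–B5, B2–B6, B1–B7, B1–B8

A tree decomposition must satisfy three properties: every vertex lies in some bag; for every edge, both endpoints lie together in some bag; and for every vertex, the bags containing it form a connected subtree. Here vertex 8 appears in no bag, so the decomposition is invalid.

No — vertex 8 appears in no bag.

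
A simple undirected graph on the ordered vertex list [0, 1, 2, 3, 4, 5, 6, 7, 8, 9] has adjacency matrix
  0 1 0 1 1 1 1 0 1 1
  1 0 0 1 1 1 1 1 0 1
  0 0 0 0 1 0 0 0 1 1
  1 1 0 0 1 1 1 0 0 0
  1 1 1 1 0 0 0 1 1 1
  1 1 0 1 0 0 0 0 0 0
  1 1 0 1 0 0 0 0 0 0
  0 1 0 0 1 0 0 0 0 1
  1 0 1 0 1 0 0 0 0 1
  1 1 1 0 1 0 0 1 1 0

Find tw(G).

A width-3 tree decomposition is:
Bags: B1 = {1, 4, 7, 9}  B2 = {0, 1, 4, 9}  B3 = {0, 1, 3, 4}  B4 = {0, 1, 3, 6}  B5 = {0, 4, 8, 9}  B6 = {0, 1, 3, 5}  B7 = {2, 4, 8, 9}
Tree: B1–B2, B2–B3, B3–B4, B2–B5, B4–B6, B5–B7
The largest bag has 4 vertices, giving width 3; this decomposition certifies tw(G) ≤ 3. Conversely, {0, 4, 8, 9} is a clique of size 4, and the vertices of any clique must share a bag in every tree decomposition; so some bag has ≥ 4 vertices and tw(G) ≥ 3. Combining the bounds, tw(G) = 3.

3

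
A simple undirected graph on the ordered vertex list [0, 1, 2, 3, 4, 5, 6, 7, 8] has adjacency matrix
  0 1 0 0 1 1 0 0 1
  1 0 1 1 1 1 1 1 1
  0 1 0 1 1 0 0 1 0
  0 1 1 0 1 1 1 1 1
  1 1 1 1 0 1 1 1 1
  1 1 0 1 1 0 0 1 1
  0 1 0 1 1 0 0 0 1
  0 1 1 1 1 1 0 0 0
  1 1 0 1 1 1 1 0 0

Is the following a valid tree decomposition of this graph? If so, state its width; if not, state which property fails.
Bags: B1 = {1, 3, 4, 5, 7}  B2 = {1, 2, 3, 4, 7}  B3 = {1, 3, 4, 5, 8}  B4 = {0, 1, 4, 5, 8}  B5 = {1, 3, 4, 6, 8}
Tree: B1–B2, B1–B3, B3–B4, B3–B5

Yes; width 4.

Vertex coverage: the bags together contain {0, 1, 2, 3, 4, 5, 6, 7, 8}, the full vertex set. Edge coverage: each edge of G has both endpoints in at least one bag. Running intersection: for every vertex, the bags containing it form a connected subtree. All three properties hold, so this is a valid tree decomposition of width max|bag| − 1 = 4, and hence tw(G) ≤ 4.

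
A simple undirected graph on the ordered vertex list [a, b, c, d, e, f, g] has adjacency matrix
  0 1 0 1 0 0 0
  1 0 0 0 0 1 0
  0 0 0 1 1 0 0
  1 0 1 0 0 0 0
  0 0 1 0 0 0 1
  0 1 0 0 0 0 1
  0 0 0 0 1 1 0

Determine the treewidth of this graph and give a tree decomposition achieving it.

Treewidth 2.
One such decomposition:
Bags: B1 = {a, b, d}  B2 = {b, c, d}  B3 = {b, c, e}  B4 = {b, e, g}  B5 = {b, f, g}
Tree: B1–B2, B2–B3, B3–B4, B4–B5

Every bag has size at most 3, so the width is 3 − 1 = 2 and tw(G) ≤ 2. For the lower bound, G contains the cycle b–a–d–c–e–g–f–b, so G is not a forest; only forests have treewidth ≤ 1, hence tw(G) ≥ 2. The upper and lower bounds meet at 2, so that is the treewidth.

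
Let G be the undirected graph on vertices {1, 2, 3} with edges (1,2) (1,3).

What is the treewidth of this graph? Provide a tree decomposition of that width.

Treewidth 1.
One such decomposition:
Bags: B1 = {1, 2}  B2 = {1, 3}
Tree: B1–B2

The largest bag has 2 vertices, giving width 1; this decomposition certifies tw(G) ≤ 1. G has an edge, so its treewidth is at least 1. The upper and lower bounds meet at 1, so that is the treewidth.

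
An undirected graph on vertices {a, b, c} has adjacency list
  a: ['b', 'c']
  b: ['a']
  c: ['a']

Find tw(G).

A width-1 tree decomposition is:
Bags: B1 = {a, c}  B2 = {a, b}
Tree: B1–B2
Every bag has size at most 2, so the width is 2 − 1 = 1 and tw(G) ≤ 1. Any graph with an edge has treewidth ≥ 1, and G has the edge c–a. The upper and lower bounds meet at 1, so that is the treewidth.

1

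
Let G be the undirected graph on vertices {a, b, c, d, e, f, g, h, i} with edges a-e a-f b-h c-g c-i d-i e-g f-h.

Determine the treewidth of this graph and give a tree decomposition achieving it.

The largest bag has 2 vertices, giving width 1; this decomposition certifies tw(G) ≤ 1. Since G has at least one edge (e.g. d–i), it is not an edgeless graph, so tw(G) ≥ 1. The upper and lower bounds meet at 1, so that is the treewidth.

Treewidth 1.
Bags: B1 = {d, i}  B2 = {c, i}  B3 = {c, g}  B4 = {e, g}  B5 = {a, e}  B6 = {a, f}  B7 = {f, h}  B8 = {b, h}
Tree: B1–B2, B2–B3, B3–B4, B4–B5, B5–B6, B6–B7, B7–B8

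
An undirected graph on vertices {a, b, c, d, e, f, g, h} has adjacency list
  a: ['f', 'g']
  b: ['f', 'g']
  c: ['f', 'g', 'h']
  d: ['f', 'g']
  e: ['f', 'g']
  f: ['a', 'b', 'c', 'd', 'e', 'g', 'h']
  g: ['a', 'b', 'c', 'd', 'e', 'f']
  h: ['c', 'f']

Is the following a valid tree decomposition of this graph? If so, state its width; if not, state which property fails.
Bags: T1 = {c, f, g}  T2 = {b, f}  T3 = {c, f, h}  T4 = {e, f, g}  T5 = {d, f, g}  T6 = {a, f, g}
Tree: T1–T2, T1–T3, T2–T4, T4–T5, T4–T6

No — edge (g,b) lies in no bag.

A tree decomposition must satisfy three properties: every vertex lies in some bag; for every edge, both endpoints lie together in some bag; and for every vertex, the bags containing it form a connected subtree. Here edge (g,b) lies in no bag, so the decomposition is invalid.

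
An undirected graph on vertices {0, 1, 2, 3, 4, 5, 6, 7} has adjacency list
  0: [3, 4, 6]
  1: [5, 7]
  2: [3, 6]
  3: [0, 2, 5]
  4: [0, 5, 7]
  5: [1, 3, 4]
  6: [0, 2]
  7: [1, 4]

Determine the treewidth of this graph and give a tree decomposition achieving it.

Treewidth 2.
Bags: B1 = {2, 3, 6}  B2 = {0, 3, 6}  B3 = {0, 3, 5}  B4 = {0, 4, 5}  B5 = {1, 4, 5}  B6 = {1, 4, 7}
Tree: B1–B2, B2–B3, B3–B4, B4–B5, B5–B6

The largest bag has 3 vertices, giving width 2; this decomposition certifies tw(G) ≤ 2. For the lower bound, G contains the cycle 2–6–0–3–2, so G is not a forest; only forests have treewidth ≤ 1, hence tw(G) ≥ 2. Hence tw(G) = 2 exactly.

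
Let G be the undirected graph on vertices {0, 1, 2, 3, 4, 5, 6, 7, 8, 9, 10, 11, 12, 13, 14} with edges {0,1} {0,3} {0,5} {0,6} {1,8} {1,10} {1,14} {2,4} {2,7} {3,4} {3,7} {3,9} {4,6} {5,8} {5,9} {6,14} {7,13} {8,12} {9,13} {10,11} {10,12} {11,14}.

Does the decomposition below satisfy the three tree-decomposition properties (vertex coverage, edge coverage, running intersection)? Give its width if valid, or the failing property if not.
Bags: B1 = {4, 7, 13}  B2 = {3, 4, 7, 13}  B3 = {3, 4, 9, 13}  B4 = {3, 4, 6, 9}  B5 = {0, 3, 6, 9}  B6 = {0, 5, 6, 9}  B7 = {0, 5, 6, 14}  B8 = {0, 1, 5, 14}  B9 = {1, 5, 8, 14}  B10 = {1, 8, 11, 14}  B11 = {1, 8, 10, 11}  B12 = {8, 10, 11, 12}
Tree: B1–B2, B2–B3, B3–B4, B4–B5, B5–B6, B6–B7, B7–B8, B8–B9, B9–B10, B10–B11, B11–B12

A tree decomposition must satisfy three properties: every vertex lies in some bag; for every edge, both endpoints lie together in some bag; and for every vertex, the bags containing it form a connected subtree. Here vertex 2 appears in no bag, so the decomposition is invalid.

No — vertex 2 appears in no bag.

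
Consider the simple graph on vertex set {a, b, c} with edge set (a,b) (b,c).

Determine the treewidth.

A width-1 tree decomposition is:
Bags: B1 = {b, c}  B2 = {a, b}
Tree: B1–B2
Every bag has size at most 2, so the width is 2 − 1 = 1 and tw(G) ≤ 1. Any graph with an edge has treewidth ≥ 1, and G has the edge b–c. Combining the bounds, tw(G) = 1.

1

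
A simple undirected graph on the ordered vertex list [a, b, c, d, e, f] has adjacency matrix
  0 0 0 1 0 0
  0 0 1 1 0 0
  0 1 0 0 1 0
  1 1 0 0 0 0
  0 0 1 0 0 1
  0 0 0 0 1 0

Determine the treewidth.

1

A width-1 tree decomposition is:
Bags: B1 = {e, f}  B2 = {c, e}  B3 = {b, c}  B4 = {b, d}  B5 = {a, d}
Tree: B1–B2, B2–B3, B3–B4, B4–B5
The largest bag has 2 vertices, giving width 1; this decomposition certifies tw(G) ≤ 1. Any graph with an edge has treewidth ≥ 1, and G has the edge f–e. Therefore the treewidth is 1.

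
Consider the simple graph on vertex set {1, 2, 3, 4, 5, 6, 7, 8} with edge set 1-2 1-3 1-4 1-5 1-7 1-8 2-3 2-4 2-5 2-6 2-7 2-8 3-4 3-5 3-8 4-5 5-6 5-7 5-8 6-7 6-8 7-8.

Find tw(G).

4

A width-4 tree decomposition is:
Bags: B1 = {2, 5, 6, 7, 8}  B2 = {1, 2, 5, 7, 8}  B3 = {1, 2, 3, 5, 8}  B4 = {1, 2, 3, 4, 5}
Tree: B1–B2, B2–B3, B3–B4
Every bag has size at most 5, so the width is 5 − 1 = 4 and tw(G) ≤ 4. For the lower bound, the 5 vertices {1, 2, 3, 5, 8} are pairwise adjacent, and any tree decomposition puts a clique entirely inside one bag — forcing width ≥ 4. Combining the bounds, tw(G) = 4.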